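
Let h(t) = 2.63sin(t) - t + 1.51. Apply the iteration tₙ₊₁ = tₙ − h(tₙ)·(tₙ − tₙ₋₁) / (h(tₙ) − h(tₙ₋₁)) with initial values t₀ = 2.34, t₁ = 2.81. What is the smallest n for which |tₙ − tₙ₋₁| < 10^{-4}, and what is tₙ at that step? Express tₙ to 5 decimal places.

n = 5, tₙ = 2.68040

h(2.34) = 1.0595624, h(2.81) = -0.4438053
t₂ = 2.8100000 − (-0.4438053)·(0.4700000)/(-1.5033677) = 2.6712525;  |Δ| = 0.1387475
h(2.6712525) = 0.0306359
t₃ = 2.6712525 − 0.0306359·(-0.1387475)/(0.4744411) = 2.6802118;  |Δ| = 0.0089593
h(2.6802118) = 0.0006247
t₄ = 2.6802118 − 0.0006247·(0.0089593)/(-0.0300111) = 2.6803983;  |Δ| = 0.0001865
h(2.6803983) = -0.0000010
t₅ = 2.6803983 − (-0.0000010)·(0.0001865)/(-0.0006257) = 2.6803980;  |Δ| = 0.0000003
|t₅ − t₄| = 0.0000003 < 10^{-4}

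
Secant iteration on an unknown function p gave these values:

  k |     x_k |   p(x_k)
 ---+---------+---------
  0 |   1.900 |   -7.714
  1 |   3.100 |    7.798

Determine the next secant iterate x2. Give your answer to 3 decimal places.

x2 = 3.100 − 7.798·(3.100 − 1.900) / (7.798 − (-7.714))
   = 3.100 − (9.35760)/(15.51200) = 2.49675

2.497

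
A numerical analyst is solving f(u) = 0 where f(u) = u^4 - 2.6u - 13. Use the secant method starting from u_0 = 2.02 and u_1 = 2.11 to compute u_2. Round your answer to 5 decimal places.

2.06909

f(2.02) = -1.6023358, f(2.11) = 1.3351944
u_2 = 2.1100000 − 1.3351944·(2.1100000 − 2.0200000) / (1.3351944 − (-1.6023358)) = 2.1100000 − (0.1201675)/(2.9375302) = 2.0690923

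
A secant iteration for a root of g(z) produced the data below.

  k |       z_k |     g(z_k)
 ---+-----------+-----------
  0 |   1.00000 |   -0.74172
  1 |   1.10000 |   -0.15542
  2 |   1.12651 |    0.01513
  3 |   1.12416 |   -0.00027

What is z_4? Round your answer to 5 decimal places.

z_4 = 1.12416 − (-0.00027)·(1.12416 − 1.12651) / (-0.00027 − 0.01513)
   = 1.12416 − (0.0000006)/(-0.0154000) = 1.1242012

1.12420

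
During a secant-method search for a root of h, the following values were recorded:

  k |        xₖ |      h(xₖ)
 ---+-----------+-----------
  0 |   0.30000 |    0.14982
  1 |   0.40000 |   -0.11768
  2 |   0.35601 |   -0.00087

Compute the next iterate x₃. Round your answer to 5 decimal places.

0.35568

x₃ = 0.35601 − (-0.00087)·(0.35601 − 0.40000) / (-0.00087 − (-0.11768))
   = 0.35601 − (0.0000383)/(0.1168100) = 0.3556824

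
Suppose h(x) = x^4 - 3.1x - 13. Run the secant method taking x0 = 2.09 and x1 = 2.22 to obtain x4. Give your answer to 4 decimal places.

h(2.09) = -0.398702, h(2.22) = 4.407127
x2 = 2.220000 − 4.407127·(2.220000 − 2.090000) / (4.407127 − (-0.398702)) = 2.220000 − (0.572926)/(4.805829) = 2.100785
h(2.100785) = -0.035235
x3 = 2.100785 − (-0.035235)·(2.100785 − 2.220000) / (-0.035235 − 4.407127) = 2.100785 − (0.004200)/(-4.442361) = 2.101731
h(2.101731) = -0.003076
x4 = 2.101731 − (-0.003076)·(2.101731 − 2.100785) / (-0.003076 − (-0.035235)) = 2.101731 − (-0.000003)/(0.032159) = 2.101821

2.1018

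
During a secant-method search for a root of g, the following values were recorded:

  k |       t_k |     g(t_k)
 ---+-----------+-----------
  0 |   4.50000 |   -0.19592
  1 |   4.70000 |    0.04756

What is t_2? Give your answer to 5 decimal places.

t_2 = 4.70000 − 0.04756·(4.70000 − 4.50000) / (0.04756 − (-0.19592))
   = 4.70000 − (0.0095120)/(0.2434800) = 4.6609331

4.66093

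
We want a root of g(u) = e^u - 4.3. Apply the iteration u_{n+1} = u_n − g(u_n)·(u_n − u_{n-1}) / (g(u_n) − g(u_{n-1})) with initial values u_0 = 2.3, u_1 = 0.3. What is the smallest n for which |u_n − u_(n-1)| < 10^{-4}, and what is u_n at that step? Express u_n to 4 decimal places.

g(2.3) = 5.674182, g(0.3) = -2.950141
u_2 = 0.300000 − (-2.950141)·(-2.000000)/(-8.624324) = 0.984144;  |Δ| = 0.684144
g(0.984144) = -1.624478
u_3 = 0.984144 − (-1.624478)·(0.684144)/(1.325663) = 1.822501;  |Δ| = 0.838356
g(1.822501) = 1.887311
u_4 = 1.822501 − 1.887311·(0.838356)/(3.511790) = 1.371950;  |Δ| = 0.450551
g(1.371950) = -0.356968
u_5 = 1.371950 − (-0.356968)·(-0.450551)/(-2.244279) = 1.443613;  |Δ| = 0.071663
g(1.443613) = -0.064027
u_6 = 1.443613 − (-0.064027)·(0.071663)/(0.292941) = 1.459276;  |Δ| = 0.015663
g(1.459276) = 0.002844
u_7 = 1.459276 − 0.002844·(0.015663)/(0.066871) = 1.458610;  |Δ| = 0.000666
g(1.458610) = -0.000021
u_8 = 1.458610 − (-0.000021)·(-0.000666)/(-0.002865) = 1.458615;  |Δ| = 0.000005
|u_8 − u_7| = 0.000005 < 10^{-4}

n = 8, u_n = 1.4586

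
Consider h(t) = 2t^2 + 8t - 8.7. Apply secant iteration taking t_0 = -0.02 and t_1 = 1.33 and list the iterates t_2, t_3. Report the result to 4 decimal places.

0.8142, 0.8842

h(-0.02) = -8.859200, h(1.33) = 5.477800
t_2 = 1.330000 − 5.477800·(1.330000 − (-0.020000)) / (5.477800 − (-8.859200)) = 1.330000 − (7.395030)/(14.337000) = 0.814200
h(0.814200) = -0.860561
t_3 = 0.814200 − (-0.860561)·(0.814200 − 1.330000) / (-0.860561 − 5.477800) = 0.814200 − (0.443878)/(-6.338361) = 0.884230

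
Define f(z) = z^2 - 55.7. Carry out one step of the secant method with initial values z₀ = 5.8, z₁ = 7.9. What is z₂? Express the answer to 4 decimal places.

7.4102

f(5.8) = -22.060000, f(7.9) = 6.710000
z₂ = 7.900000 − 6.710000·(7.900000 − 5.800000) / (6.710000 − (-22.060000)) = 7.900000 − (14.091000)/(28.770000) = 7.410219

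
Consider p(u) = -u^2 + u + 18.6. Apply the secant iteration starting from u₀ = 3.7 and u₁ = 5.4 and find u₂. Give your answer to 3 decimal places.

4.763

p(3.7) = 8.61000, p(5.4) = -5.16000
u₂ = 5.40000 − (-5.16000)·(5.40000 − 3.70000) / (-5.16000 − 8.61000) = 5.40000 − (-8.77200)/(-13.77000) = 4.76296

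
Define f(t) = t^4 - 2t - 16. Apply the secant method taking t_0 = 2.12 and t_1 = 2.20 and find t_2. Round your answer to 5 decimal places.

f(2.12) = -0.0403686, f(2.20) = 3.0256000
t_2 = 2.2000000 − 3.0256000·(2.2000000 − 2.1200000) / (3.0256000 − (-0.0403686)) = 2.2000000 − (0.2420480)/(3.0659686) = 2.1210533

2.12105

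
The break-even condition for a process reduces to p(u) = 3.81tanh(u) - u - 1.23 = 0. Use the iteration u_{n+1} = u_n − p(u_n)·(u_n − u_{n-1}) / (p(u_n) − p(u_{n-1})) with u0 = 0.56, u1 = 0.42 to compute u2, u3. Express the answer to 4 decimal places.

0.4881, 0.4849

p(0.56) = 0.145394, p(0.42) = -0.137695
u2 = 0.420000 − (-0.137695)·(0.420000 − 0.560000) / (-0.137695 − 0.145394) = 0.420000 − (0.019277)/(-0.283089) = 0.488096
p(0.488096) = 0.006707
u3 = 0.488096 − 0.006707·(0.488096 − 0.420000) / (0.006707 − (-0.137695)) = 0.488096 − (0.000457)/(0.144402) = 0.484934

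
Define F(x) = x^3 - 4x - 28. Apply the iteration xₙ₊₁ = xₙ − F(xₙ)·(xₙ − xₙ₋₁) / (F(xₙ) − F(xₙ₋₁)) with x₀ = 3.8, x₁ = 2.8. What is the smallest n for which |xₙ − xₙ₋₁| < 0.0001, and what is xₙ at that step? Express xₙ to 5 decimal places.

n = 6, xₙ = 3.47305

F(3.8) = 11.6720000, F(2.8) = -17.2480000
x₂ = 2.8000000 − (-17.2480000)·(-1.0000000)/(-28.9200000) = 3.3964039;  |Δ| = 0.5964039
F(3.3964039) = -2.4061973
x₃ = 3.3964039 − (-2.4061973)·(0.5964039)/(14.8418027) = 3.4930946;  |Δ| = 0.0966908
F(3.4930946) = 0.6493501
x₄ = 3.4930946 − 0.6493501·(0.0966908)/(3.0555474) = 3.4725464;  |Δ| = 0.0205483
F(3.4725464) = -0.0162124
x₅ = 3.4725464 − (-0.0162124)·(-0.0205483)/(-0.6655625) = 3.4730469;  |Δ| = 0.0005005
F(3.4730469) = -0.0001047
x₆ = 3.4730469 − (-0.0001047)·(0.0005005)/(0.0161077) = 3.4730502;  |Δ| = 0.0000033
|x₆ − x₅| = 0.0000033 < 0.0001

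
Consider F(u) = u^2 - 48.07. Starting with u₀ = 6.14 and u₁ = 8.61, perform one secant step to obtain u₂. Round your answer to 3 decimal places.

F(6.14) = -10.37040, F(8.61) = 26.06210
u₂ = 8.61000 − 26.06210·(8.61000 − 6.14000) / (26.06210 − (-10.37040)) = 8.61000 − (64.37339)/(36.43250) = 6.84308

6.843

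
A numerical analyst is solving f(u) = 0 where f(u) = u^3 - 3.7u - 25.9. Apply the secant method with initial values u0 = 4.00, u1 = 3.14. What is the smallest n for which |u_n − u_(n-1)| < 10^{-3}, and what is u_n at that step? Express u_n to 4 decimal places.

f(4.00) = 23.300000, f(3.14) = -6.558856
u2 = 3.140000 − (-6.558856)·(-0.860000)/(-29.858856) = 3.328909;  |Δ| = 0.188909
f(3.328909) = -1.327199
u3 = 3.328909 − (-1.327199)·(0.188909)/(5.231657) = 3.376833;  |Δ| = 0.047924
f(3.376833) = 0.111748
u4 = 3.376833 − 0.111748·(0.047924)/(1.438947) = 3.373111;  |Δ| = 0.003722
f(3.373111) = -0.001658
u5 = 3.373111 − (-0.001658)·(-0.003722)/(-0.113406) = 3.373166;  |Δ| = 0.000054
|u5 − u4| = 0.000054 < 10^{-3}

n = 5, u_n = 3.3732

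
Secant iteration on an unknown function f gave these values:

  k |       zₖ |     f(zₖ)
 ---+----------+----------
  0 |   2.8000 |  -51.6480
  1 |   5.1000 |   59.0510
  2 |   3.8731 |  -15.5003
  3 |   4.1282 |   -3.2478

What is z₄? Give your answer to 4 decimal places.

4.1958

z₄ = 4.1282 − (-3.2478)·(4.1282 − 3.8731) / (-3.2478 − (-15.5003))
   = 4.1282 − (-0.828514)/(12.252500) = 4.195820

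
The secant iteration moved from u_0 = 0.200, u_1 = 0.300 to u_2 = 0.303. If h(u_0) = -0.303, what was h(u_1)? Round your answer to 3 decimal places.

-0.009

The secant line through (0.200, -0.303) and (0.300, h(u_1)) crosses zero at u_2 = 0.303.
So (0.200, -0.303), (0.300, h(u_1)), (0.303, 0) are collinear:
h(u_1) = -0.303 · (0.300 − 0.303) / (0.200 − 0.303) = -0.303 · (-0.00300)/(-0.10300) = -0.00883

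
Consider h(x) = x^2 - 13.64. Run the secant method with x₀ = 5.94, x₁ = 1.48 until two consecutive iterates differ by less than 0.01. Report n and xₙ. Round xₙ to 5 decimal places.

h(5.94) = 21.6436000, h(1.48) = -11.4496000
x₂ = 1.4800000 − (-11.4496000)·(-4.4600000)/(-33.0932000) = 3.0230728;  |Δ| = 1.5430728
h(3.0230728) = -4.5010310
x₃ = 3.0230728 − (-4.5010310)·(1.5430728)/(6.9485690) = 4.0226194;  |Δ| = 0.9995466
h(4.0226194) = 2.5414665
x₄ = 4.0226194 − 2.5414665·(0.9995466)/(7.0424975) = 3.6619072;  |Δ| = 0.3607121
h(3.6619072) = -0.2304353
x₅ = 3.6619072 − (-0.2304353)·(-0.3607121)/(-2.7719018) = 3.6918942;  |Δ| = 0.0299869
h(3.6918942) = -0.0099174
x₆ = 3.6918942 − (-0.0099174)·(0.0299869)/(0.2205179) = 3.6932428;  |Δ| = 0.0013486
|x₆ − x₅| = 0.0013486 < 0.01

n = 6, xₙ = 3.69324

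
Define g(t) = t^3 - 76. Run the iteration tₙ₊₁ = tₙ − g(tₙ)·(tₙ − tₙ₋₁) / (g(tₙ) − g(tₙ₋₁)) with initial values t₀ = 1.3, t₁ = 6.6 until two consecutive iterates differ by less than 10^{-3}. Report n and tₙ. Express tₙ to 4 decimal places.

g(1.3) = -73.803000, g(6.6) = 211.496000
t₂ = 6.600000 − 211.496000·(5.300000)/(285.299000) = 2.671038;  |Δ| = 3.928962
g(2.671038) = -56.943619
t₃ = 2.671038 − (-56.943619)·(-3.928962)/(-268.439619) = 3.504482;  |Δ| = 0.833444
g(3.504482) = -32.960072
t₄ = 3.504482 − (-32.960072)·(0.833444)/(23.983547) = 4.649866;  |Δ| = 1.145384
g(4.649866) = 24.535916
t₅ = 4.649866 − 24.535916·(1.145384)/(57.495988) = 4.161083;  |Δ| = 0.488783
g(4.161083) = -3.952455
t₆ = 4.161083 − (-3.952455)·(-0.488783)/(-28.488370) = 4.228896;  |Δ| = 0.067813
g(4.228896) = -0.372253
t₇ = 4.228896 − (-0.372253)·(0.067813)/(3.580202) = 4.235947;  |Δ| = 0.007051
g(4.235947) = 0.006665
t₈ = 4.235947 − 0.006665·(0.007051)/(0.378917) = 4.235823;  |Δ| = 0.000124
|t₈ − t₇| = 0.000124 < 10^{-3}

n = 8, tₙ = 4.2358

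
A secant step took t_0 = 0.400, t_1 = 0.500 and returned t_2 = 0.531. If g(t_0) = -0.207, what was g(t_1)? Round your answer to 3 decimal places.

-0.049

The secant line through (0.400, -0.207) and (0.500, g(t_1)) crosses zero at t_2 = 0.531.
So (0.400, -0.207), (0.500, g(t_1)), (0.531, 0) are collinear:
g(t_1) = -0.207 · (0.500 − 0.531) / (0.400 − 0.531) = -0.207 · (-0.03100)/(-0.13100) = -0.04898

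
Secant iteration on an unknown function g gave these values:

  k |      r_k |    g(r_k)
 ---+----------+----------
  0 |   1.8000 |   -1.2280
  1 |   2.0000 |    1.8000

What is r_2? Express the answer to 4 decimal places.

1.8811

r_2 = 2.0000 − 1.8000·(2.0000 − 1.8000) / (1.8000 − (-1.2280))
   = 2.0000 − (0.360000)/(3.028000) = 1.881110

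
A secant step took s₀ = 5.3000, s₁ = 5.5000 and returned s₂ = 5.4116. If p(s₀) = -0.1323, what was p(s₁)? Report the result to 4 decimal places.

0.1048

The secant line through (5.3000, -0.1323) and (5.5000, p(s₁)) crosses zero at s₂ = 5.4116.
So (5.3000, -0.1323), (5.5000, p(s₁)), (5.4116, 0) are collinear:
p(s₁) = -0.1323 · (5.5000 − 5.4116) / (5.3000 − 5.4116) = -0.1323 · (0.088400)/(-0.111600) = 0.104797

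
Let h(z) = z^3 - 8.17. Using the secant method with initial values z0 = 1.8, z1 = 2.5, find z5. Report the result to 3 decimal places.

h(1.8) = -2.33800, h(2.5) = 7.45500
z2 = 2.50000 − 7.45500·(2.50000 − 1.80000) / (7.45500 − (-2.33800)) = 2.50000 − (5.21850)/(9.79300) = 1.96712
h(1.96712) = -0.55812
z3 = 1.96712 − (-0.55812)·(1.96712 − 2.50000) / (-0.55812 − 7.45500) = 1.96712 − (0.29741)/(-8.01312) = 2.00423
h(2.00423) = -0.11908
z4 = 2.00423 − (-0.11908)·(2.00423 − 1.96712) / (-0.11908 − (-0.55812)) = 2.00423 − (-0.00442)/(0.43904) = 2.01430
h(2.01430) = 0.00284
z5 = 2.01430 − 0.00284·(2.01430 − 2.00423) / (0.00284 − (-0.11908)) = 2.01430 − (0.00003)/(0.12192) = 2.01407

2.014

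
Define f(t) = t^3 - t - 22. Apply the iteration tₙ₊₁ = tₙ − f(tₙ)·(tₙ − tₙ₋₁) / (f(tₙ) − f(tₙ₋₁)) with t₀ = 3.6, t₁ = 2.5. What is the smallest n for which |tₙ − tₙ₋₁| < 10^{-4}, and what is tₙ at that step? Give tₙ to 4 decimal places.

n = 6, tₙ = 2.9209

f(3.6) = 21.056000, f(2.5) = -8.875000
t₂ = 2.500000 − (-8.875000)·(-1.100000)/(-29.931000) = 2.826167;  |Δ| = 0.326167
f(2.826167) = -2.252953
t₃ = 2.826167 − (-2.252953)·(0.326167)/(6.622047) = 2.937135;  |Δ| = 0.110969
f(2.937135) = 0.400838
t₄ = 2.937135 − 0.400838·(0.110969)/(2.653791) = 2.920374;  |Δ| = 0.016761
f(2.920374) = -0.013712
t₅ = 2.920374 − (-0.013712)·(-0.016761)/(-0.414550) = 2.920929;  |Δ| = 0.000554
f(2.920929) = -0.000079
t₆ = 2.920929 − (-0.000079)·(0.000554)/(0.013633) = 2.920932;  |Δ| = 0.000003
|t₆ − t₅| = 0.000003 < 10^{-4}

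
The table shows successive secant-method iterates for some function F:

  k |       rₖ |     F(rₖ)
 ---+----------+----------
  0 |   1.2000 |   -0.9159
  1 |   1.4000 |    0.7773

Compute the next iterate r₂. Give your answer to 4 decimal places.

1.3082

r₂ = 1.4000 − 0.7773·(1.4000 − 1.2000) / (0.7773 − (-0.9159))
   = 1.4000 − (0.155460)/(1.693200) = 1.308186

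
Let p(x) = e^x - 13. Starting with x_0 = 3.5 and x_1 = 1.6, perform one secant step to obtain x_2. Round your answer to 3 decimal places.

2.143

p(3.5) = 20.11545, p(1.6) = -8.04697
x_2 = 1.60000 − (-8.04697)·(1.60000 − 3.50000) / (-8.04697 − 20.11545) = 1.60000 − (15.28924)/(-28.16242) = 2.14290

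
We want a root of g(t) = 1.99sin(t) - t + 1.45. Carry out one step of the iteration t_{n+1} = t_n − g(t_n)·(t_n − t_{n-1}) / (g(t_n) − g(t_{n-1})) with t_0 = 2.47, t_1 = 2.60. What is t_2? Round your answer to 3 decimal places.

g(2.47) = 0.21824, g(2.60) = -0.12415
t_2 = 2.60000 − (-0.12415)·(2.60000 − 2.47000) / (-0.12415 − 0.21824) = 2.60000 − (-0.01614)/(-0.34240) = 2.55286

2.553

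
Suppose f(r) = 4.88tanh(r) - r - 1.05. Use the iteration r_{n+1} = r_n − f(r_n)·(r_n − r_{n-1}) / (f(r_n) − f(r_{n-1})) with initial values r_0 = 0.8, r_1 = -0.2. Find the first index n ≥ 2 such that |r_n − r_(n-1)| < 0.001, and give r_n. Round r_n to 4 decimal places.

n = 5, r_n = 0.2795

f(0.8) = 1.390499, f(-0.2) = -1.813192
r_2 = -0.200000 − (-1.813192)·(-1.000000)/(-3.203691) = 0.365970;  |Δ| = 0.565970
f(0.365970) = 0.294282
r_3 = 0.365970 − 0.294282·(0.565970)/(2.107473) = 0.286939;  |Δ| = 0.079030
f(0.286939) = 0.026119
r_4 = 0.286939 − 0.026119·(-0.079030)/(-0.268163) = 0.279242;  |Δ| = 0.007698
f(0.279242) = -0.000891
r_5 = 0.279242 − (-0.000891)·(-0.007698)/(-0.027010) = 0.279495;  |Δ| = 0.000254
|r_5 − r_4| = 0.000254 < 0.001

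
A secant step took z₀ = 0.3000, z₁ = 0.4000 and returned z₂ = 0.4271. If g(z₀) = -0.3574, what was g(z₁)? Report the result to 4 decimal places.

The secant line through (0.3000, -0.3574) and (0.4000, g(z₁)) crosses zero at z₂ = 0.4271.
So (0.3000, -0.3574), (0.4000, g(z₁)), (0.4271, 0) are collinear:
g(z₁) = -0.3574 · (0.4000 − 0.4271) / (0.3000 − 0.4271) = -0.3574 · (-0.027100)/(-0.127100) = -0.076204

-0.0762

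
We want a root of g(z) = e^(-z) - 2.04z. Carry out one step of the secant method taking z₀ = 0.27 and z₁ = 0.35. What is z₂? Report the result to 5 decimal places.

0.34664

g(0.27) = 0.2125795, g(0.35) = -0.0093119
z₂ = 0.3500000 − (-0.0093119)·(0.3500000 − 0.2700000) / (-0.0093119 − 0.2125795) = 0.3500000 − (-0.0007450)/(-0.2218914) = 0.3466427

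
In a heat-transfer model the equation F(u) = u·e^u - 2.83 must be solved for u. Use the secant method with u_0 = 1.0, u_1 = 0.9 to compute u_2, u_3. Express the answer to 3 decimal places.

1.022, 1.020

F(1.0) = -0.11172, F(0.9) = -0.61636
u_2 = 0.90000 − (-0.61636)·(0.90000 − 1.00000) / (-0.61636 − (-0.11172)) = 0.90000 − (0.06164)/(-0.50464) = 1.02214
F(1.02214) = 0.01066
u_3 = 1.02214 − 0.01066·(1.02214 − 0.90000) / (0.01066 − (-0.61636)) = 1.02214 − (0.00130)/(0.62701) = 1.02006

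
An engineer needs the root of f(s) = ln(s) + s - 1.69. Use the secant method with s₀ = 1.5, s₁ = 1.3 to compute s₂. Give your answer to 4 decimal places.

f(1.5) = 0.215465, f(1.3) = -0.127636
s₂ = 1.300000 − (-0.127636)·(1.300000 − 1.500000) / (-0.127636 − 0.215465) = 1.300000 − (0.025527)/(-0.343101) = 1.374401

1.3744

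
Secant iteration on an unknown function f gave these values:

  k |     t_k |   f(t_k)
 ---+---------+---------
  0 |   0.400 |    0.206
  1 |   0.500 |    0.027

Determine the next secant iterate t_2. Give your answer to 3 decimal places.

t_2 = 0.500 − 0.027·(0.500 − 0.400) / (0.027 − 0.206)
   = 0.500 − (0.00270)/(-0.17900) = 0.51508

0.515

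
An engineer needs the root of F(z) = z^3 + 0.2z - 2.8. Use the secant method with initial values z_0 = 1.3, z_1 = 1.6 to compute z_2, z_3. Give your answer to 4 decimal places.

F(1.3) = -0.343000, F(1.6) = 1.616000
z_2 = 1.600000 − 1.616000·(1.600000 − 1.300000) / (1.616000 − (-0.343000)) = 1.600000 − (0.484800)/(1.959000) = 1.352527
F(1.352527) = -0.055278
z_3 = 1.352527 − (-0.055278)·(1.352527 − 1.600000) / (-0.055278 − 1.616000) = 1.352527 − (0.013680)/(-1.671278) = 1.360712

1.3525, 1.3607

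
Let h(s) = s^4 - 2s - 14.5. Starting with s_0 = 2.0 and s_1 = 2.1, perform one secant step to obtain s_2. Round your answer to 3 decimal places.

2.077

h(2.0) = -2.50000, h(2.1) = 0.74810
s_2 = 2.10000 − 0.74810·(2.10000 − 2.00000) / (0.74810 − (-2.50000)) = 2.10000 − (0.07481)/(3.24810) = 2.07697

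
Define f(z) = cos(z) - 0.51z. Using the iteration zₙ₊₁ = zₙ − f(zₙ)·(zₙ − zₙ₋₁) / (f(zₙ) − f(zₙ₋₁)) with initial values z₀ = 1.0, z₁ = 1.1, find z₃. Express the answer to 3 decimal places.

f(1.0) = 0.03030, f(1.1) = -0.10740
z₂ = 1.10000 − (-0.10740)·(1.10000 − 1.00000) / (-0.10740 − 0.03030) = 1.10000 − (-0.01074)/(-0.13771) = 1.02201
f(1.02201) = 0.00043
z₃ = 1.02201 − 0.00043·(1.02201 − 1.10000) / (0.00043 − (-0.10740)) = 1.02201 − (-0.00003)/(0.10784) = 1.02232

1.022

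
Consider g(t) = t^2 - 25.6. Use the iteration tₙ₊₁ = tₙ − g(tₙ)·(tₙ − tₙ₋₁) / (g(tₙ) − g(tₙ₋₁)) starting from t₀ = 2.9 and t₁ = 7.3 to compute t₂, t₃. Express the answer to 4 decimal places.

g(2.9) = -17.190000, g(7.3) = 27.690000
t₂ = 7.300000 − 27.690000·(7.300000 − 2.900000) / (27.690000 − (-17.190000)) = 7.300000 − (121.836000)/(44.880000) = 4.585294
g(4.585294) = -4.575078
t₃ = 4.585294 − (-4.575078)·(4.585294 − 7.300000) / (-4.575078 − 27.690000) = 4.585294 − (12.419991)/(-32.265078) = 4.970230

4.5853, 4.9702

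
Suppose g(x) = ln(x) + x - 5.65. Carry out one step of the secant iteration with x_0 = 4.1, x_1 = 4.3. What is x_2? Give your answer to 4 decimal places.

4.2123

g(4.1) = -0.139013, g(4.3) = 0.108615
x_2 = 4.300000 − 0.108615·(4.300000 − 4.100000) / (0.108615 − (-0.139013)) = 4.300000 − (0.021723)/(0.247628) = 4.212276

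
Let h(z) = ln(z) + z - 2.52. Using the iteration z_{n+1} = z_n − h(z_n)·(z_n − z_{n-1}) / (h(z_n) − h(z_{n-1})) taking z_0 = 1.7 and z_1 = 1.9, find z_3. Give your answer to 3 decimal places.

h(1.7) = -0.28937, h(1.9) = 0.02185
z_2 = 1.90000 − 0.02185·(1.90000 − 1.70000) / (0.02185 − (-0.28937)) = 1.90000 − (0.00437)/(0.31123) = 1.88596
h(1.88596) = 0.00039
z_3 = 1.88596 − 0.00039·(1.88596 − 1.90000) / (0.00039 − 0.02185) = 1.88596 − (-0.00001)/(-0.02146) = 1.88570

1.886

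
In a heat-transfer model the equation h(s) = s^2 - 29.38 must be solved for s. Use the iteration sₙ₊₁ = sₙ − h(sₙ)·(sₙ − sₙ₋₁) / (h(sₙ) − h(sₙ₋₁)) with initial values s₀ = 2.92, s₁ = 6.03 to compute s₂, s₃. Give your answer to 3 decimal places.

h(2.92) = -20.85360, h(6.03) = 6.98090
s₂ = 6.03000 − 6.98090·(6.03000 − 2.92000) / (6.98090 − (-20.85360)) = 6.03000 − (21.71060)/(27.83450) = 5.25001
h(5.25001) = -1.81738
s₃ = 5.25001 − (-1.81738)·(5.25001 − 6.03000) / (-1.81738 − 6.98090) = 5.25001 − (1.41754)/(-8.79828) = 5.41113

5.250, 5.411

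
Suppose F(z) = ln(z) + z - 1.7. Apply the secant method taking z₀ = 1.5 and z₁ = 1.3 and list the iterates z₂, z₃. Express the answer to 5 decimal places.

1.38023, 1.37881

F(1.5) = 0.2054651, F(1.3) = -0.1376357
z₂ = 1.3000000 − (-0.1376357)·(1.3000000 − 1.5000000) / (-0.1376357 − 0.2054651) = 1.3000000 − (0.0275271)/(-0.3431008) = 1.3802305
F(1.3802305) = 0.0024810
z₃ = 1.3802305 − 0.0024810·(1.3802305 − 1.3000000) / (0.0024810 − (-0.1376357)) = 1.3802305 − (0.0001991)/(0.1401167) = 1.3788099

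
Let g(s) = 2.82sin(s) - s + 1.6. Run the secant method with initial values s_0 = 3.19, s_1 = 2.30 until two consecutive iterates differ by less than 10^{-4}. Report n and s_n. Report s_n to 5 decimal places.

g(3.19) = -1.7264554, g(2.30) = 1.4028887
s_2 = 2.3000000 − 1.4028887·(-0.8900000)/(3.1293441) = 2.6989881;  |Δ| = 0.3989881
g(2.6989881) = 0.1088025
s_3 = 2.6989881 − 0.1088025·(0.3989881)/(-1.2940862) = 2.7325337;  |Δ| = 0.0335456
g(2.7325337) = -0.0108896
s_4 = 2.7325337 − (-0.0108896)·(0.0335456)/(-0.1196921) = 2.7294817;  |Δ| = 0.0030520
g(2.7294817) = 0.0000537
s_5 = 2.7294817 − 0.0000537·(-0.0030520)/(0.0109432) = 2.7294967;  |Δ| = 0.0000150
|s_5 − s_4| = 0.0000150 < 10^{-4}

n = 5, s_n = 2.72950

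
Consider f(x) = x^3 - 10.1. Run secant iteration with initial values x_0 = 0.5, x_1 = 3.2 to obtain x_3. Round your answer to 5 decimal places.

1.80384

f(0.5) = -9.9750000, f(3.2) = 22.6680000
x_2 = 3.2000000 − 22.6680000·(3.2000000 − 0.5000000) / (22.6680000 − (-9.9750000)) = 3.2000000 − (61.2036000)/(32.6430000) = 1.3250620
f(1.3250620) = -7.7734701
x_3 = 1.3250620 − (-7.7734701)·(1.3250620 − 3.2000000) / (-7.7734701 − 22.6680000) = 1.3250620 − (14.5747743)/(-30.4414701) = 1.8038423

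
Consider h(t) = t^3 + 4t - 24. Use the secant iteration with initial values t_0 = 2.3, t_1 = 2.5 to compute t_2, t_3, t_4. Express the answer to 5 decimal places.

2.42367, 2.42675, 2.42682

h(2.3) = -2.6330000, h(2.5) = 1.6250000
t_2 = 2.5000000 − 1.6250000·(2.5000000 − 2.3000000) / (1.6250000 − (-2.6330000)) = 2.5000000 − (0.3250000)/(4.2580000) = 2.4236731
h(2.4236731) = -0.0681885
t_3 = 2.4236731 − (-0.0681885)·(2.4236731 − 2.5000000) / (-0.0681885 − 1.6250000) = 2.4236731 − (0.0052046)/(-1.6931885) = 2.4267469
h(2.4267469) = -0.0016551
t_4 = 2.4267469 − (-0.0016551)·(2.4267469 − 2.4236731) / (-0.0016551 − (-0.0681885)) = 2.4267469 − (-0.0000051)/(0.0665334) = 2.4268234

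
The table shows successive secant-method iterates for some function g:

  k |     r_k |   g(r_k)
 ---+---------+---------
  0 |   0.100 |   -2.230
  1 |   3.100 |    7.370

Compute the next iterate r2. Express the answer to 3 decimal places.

r2 = 3.100 − 7.370·(3.100 − 0.100) / (7.370 − (-2.230))
   = 3.100 − (22.11000)/(9.60000) = 0.79688

0.797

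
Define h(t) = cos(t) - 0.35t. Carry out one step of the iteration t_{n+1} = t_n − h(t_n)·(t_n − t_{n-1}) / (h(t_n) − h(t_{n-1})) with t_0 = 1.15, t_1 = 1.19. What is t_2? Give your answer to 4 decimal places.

h(1.15) = 0.005987, h(1.19) = -0.044840
t_2 = 1.190000 − (-0.044840)·(1.190000 − 1.150000) / (-0.044840 − 0.005987) = 1.190000 − (-0.001794)/(-0.050828) = 1.154712

1.1547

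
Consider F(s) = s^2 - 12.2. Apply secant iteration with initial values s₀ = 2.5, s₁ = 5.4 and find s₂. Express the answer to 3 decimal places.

F(2.5) = -5.95000, F(5.4) = 16.96000
s₂ = 5.40000 − 16.96000·(5.40000 − 2.50000) / (16.96000 − (-5.95000)) = 5.40000 − (49.18400)/(22.91000) = 3.25316

3.253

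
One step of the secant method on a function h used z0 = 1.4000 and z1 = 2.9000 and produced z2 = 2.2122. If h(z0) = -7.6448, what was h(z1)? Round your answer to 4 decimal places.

The secant line through (1.4000, -7.6448) and (2.9000, h(z1)) crosses zero at z2 = 2.2122.
So (1.4000, -7.6448), (2.9000, h(z1)), (2.2122, 0) are collinear:
h(z1) = -7.6448 · (2.9000 − 2.2122) / (1.4000 − 2.2122) = -7.6448 · (0.687800)/(-0.812200) = 6.473890

6.4739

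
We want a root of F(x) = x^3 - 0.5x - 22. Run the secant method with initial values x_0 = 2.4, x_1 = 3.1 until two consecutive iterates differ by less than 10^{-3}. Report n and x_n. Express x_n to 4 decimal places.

n = 5, x_n = 2.8615

F(2.4) = -9.376000, F(3.1) = 6.241000
x_2 = 3.100000 − 6.241000·(0.700000)/(15.617000) = 2.820260;  |Δ| = 0.279740
F(2.820260) = -0.978159
x_3 = 2.820260 − (-0.978159)·(-0.279740)/(-7.219159) = 2.858163;  |Δ| = 0.037903
F(2.858163) = -0.080467
x_4 = 2.858163 − (-0.080467)·(0.037903)/(0.897692) = 2.861561;  |Δ| = 0.003398
F(2.861561) = 0.001198
x_5 = 2.861561 − 0.001198·(0.003398)/(0.081665) = 2.861511;  |Δ| = 0.000050
|x_5 − x_4| = 0.000050 < 10^{-3}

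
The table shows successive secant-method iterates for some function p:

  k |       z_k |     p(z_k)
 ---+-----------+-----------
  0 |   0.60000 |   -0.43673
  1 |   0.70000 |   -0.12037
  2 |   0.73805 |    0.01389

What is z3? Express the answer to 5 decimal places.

z3 = 0.73805 − 0.01389·(0.73805 − 0.70000) / (0.01389 − (-0.12037))
   = 0.73805 − (0.0005285)/(0.1342600) = 0.7341135

0.73411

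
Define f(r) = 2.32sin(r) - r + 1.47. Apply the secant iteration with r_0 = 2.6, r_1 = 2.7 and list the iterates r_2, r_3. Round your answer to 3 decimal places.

2.622, 2.622

f(2.6) = 0.06596, f(2.7) = -0.23848
r_2 = 2.70000 − (-0.23848)·(2.70000 − 2.60000) / (-0.23848 − 0.06596) = 2.70000 − (-0.02385)/(-0.30444) = 2.62167
f(2.62167) = 0.00095
r_3 = 2.62167 − 0.00095·(2.62167 − 2.70000) / (0.00095 − (-0.23848)) = 2.62167 − (-0.00007)/(0.23942) = 2.62198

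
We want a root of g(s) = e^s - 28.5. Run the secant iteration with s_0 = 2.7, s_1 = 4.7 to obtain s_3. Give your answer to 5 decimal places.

g(2.7) = -13.6202683, g(4.7) = 81.4471725
s_2 = 4.7000000 − 81.4471725·(4.7000000 − 2.7000000) / (81.4471725 − (-13.6202683)) = 4.7000000 − (162.8943449)/(95.0674407) = 2.9865391
g(2.9865391) = -8.6830214
s_3 = 2.9865391 − (-8.6830214)·(2.9865391 − 4.7000000) / (-8.6830214 − 81.4471725) = 2.9865391 − (14.8780179)/(-90.1301939) = 3.1516116

3.15161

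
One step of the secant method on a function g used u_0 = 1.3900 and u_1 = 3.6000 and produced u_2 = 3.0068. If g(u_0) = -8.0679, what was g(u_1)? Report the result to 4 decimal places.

The secant line through (1.3900, -8.0679) and (3.6000, g(u_1)) crosses zero at u_2 = 3.0068.
So (1.3900, -8.0679), (3.6000, g(u_1)), (3.0068, 0) are collinear:
g(u_1) = -8.0679 · (3.6000 − 3.0068) / (1.3900 − 3.0068) = -8.0679 · (0.593200)/(-1.616800) = 2.960093

2.9601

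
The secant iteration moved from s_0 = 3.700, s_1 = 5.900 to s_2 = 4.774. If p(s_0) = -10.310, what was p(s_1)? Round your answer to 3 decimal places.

The secant line through (3.700, -10.310) and (5.900, p(s_1)) crosses zero at s_2 = 4.774.
So (3.700, -10.310), (5.900, p(s_1)), (4.774, 0) are collinear:
p(s_1) = -10.310 · (5.900 − 4.774) / (3.700 − 4.774) = -10.310 · (1.12600)/(-1.07400) = 10.80918

10.809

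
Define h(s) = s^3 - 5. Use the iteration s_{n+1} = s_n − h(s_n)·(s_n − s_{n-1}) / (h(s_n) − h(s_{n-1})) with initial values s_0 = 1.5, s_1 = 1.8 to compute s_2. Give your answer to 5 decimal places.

h(1.5) = -1.6250000, h(1.8) = 0.8320000
s_2 = 1.8000000 − 0.8320000·(1.8000000 − 1.5000000) / (0.8320000 − (-1.6250000)) = 1.8000000 − (0.2496000)/(2.4570000) = 1.6984127

1.69841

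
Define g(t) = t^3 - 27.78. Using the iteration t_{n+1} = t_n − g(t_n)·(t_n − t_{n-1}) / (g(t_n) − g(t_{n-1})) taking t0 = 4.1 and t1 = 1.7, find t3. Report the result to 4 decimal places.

3.3597

g(4.1) = 41.141000, g(1.7) = -22.867000
t2 = 1.700000 − (-22.867000)·(1.700000 − 4.100000) / (-22.867000 − 41.141000) = 1.700000 − (54.880800)/(-64.008000) = 2.557405
g(2.557405) = -11.053746
t3 = 2.557405 − (-11.053746)·(2.557405 − 1.700000) / (-11.053746 − (-22.867000)) = 2.557405 − (-9.477540)/(11.813254) = 3.359686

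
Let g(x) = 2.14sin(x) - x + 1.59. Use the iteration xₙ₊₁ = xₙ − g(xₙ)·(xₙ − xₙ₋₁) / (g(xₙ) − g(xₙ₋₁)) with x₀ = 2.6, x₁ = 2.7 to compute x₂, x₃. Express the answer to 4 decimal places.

g(2.6) = 0.093173, g(2.7) = -0.195407
x₂ = 2.700000 − (-0.195407)·(2.700000 − 2.600000) / (-0.195407 − 0.093173) = 2.700000 − (-0.019541)/(-0.288580) = 2.632287
g(2.632287) = 0.001116
x₃ = 2.632287 − 0.001116·(2.632287 − 2.700000) / (0.001116 − (-0.195407)) = 2.632287 − (-0.000076)/(0.196523) = 2.632671

2.6323, 2.6327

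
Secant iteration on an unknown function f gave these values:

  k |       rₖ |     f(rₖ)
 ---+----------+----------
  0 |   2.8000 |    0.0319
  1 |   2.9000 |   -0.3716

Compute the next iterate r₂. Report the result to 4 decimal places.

r₂ = 2.9000 − (-0.3716)·(2.9000 − 2.8000) / (-0.3716 − 0.0319)
   = 2.9000 − (-0.037160)/(-0.403500) = 2.807906

2.8079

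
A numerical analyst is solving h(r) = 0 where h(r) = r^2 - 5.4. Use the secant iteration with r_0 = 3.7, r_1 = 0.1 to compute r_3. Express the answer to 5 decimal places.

h(3.7) = 8.2900000, h(0.1) = -5.3900000
r_2 = 0.1000000 − (-5.3900000)·(0.1000000 − 3.7000000) / (-5.3900000 − 8.2900000) = 0.1000000 − (19.4040000)/(-13.6800000) = 1.5184211
h(1.5184211) = -3.0943975
r_3 = 1.5184211 − (-3.0943975)·(1.5184211 − 0.1000000) / (-3.0943975 − (-5.3900000)) = 1.5184211 − (-4.3891586)/(2.2956025) = 3.4304065

3.43041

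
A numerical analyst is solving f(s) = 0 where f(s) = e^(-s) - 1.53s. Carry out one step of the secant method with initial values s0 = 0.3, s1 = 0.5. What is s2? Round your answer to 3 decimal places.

0.428

f(0.3) = 0.28182, f(0.5) = -0.15847
s2 = 0.50000 − (-0.15847)·(0.50000 − 0.30000) / (-0.15847 − 0.28182) = 0.50000 − (-0.03169)/(-0.44029) = 0.42802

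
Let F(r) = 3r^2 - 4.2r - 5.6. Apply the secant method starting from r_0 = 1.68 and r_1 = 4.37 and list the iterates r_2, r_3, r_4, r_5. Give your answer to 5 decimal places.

1.98027, 2.12523, 2.24550, 2.23476

F(1.68) = -4.1888000, F(4.37) = 33.3367000
r_2 = 4.3700000 − 33.3367000·(4.3700000 − 1.6800000) / (33.3367000 − (-4.1888000)) = 4.3700000 − (89.6757230)/(37.5255000) = 1.9802724
F(1.9802724) = -2.1527077
r_3 = 1.9802724 − (-2.1527077)·(1.9802724 − 4.3700000) / (-2.1527077 − 33.3367000) = 1.9802724 − (5.1443851)/(-35.4894077) = 2.1252279
F(2.1252279) = -0.9761762
r_4 = 2.1252279 − (-0.9761762)·(2.1252279 − 1.9802724) / (-0.9761762 − (-2.1527077)) = 2.1252279 − (-0.1415021)/(1.1765315) = 2.2454985
F(2.2454985) = 0.0956967
r_5 = 2.2454985 − 0.0956967·(2.2454985 − 2.1252279) / (0.0956967 − (-0.9761762)) = 2.2454985 − (0.0115095)/(1.0718729) = 2.2347607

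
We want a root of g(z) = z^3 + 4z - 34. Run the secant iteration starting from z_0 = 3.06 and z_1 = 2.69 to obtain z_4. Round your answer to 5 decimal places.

g(3.06) = 6.8926160, g(2.69) = -3.7748910
z_2 = 2.6900000 − (-3.7748910)·(2.6900000 − 3.0600000) / (-3.7748910 − 6.8926160) = 2.6900000 − (1.3967097)/(-10.6675070) = 2.8209312
g(2.8209312) = -0.2682836
z_3 = 2.8209312 − (-0.2682836)·(2.8209312 − 2.6900000) / (-0.2682836 − (-3.7748910)) = 2.8209312 − (-0.0351267)/(3.5066074) = 2.8309485
g(2.8309485) = 0.0117781
z_4 = 2.8309485 − 0.0117781·(2.8309485 − 2.8209312) / (0.0117781 − (-0.2682836)) = 2.8309485 − (0.0001180)/(0.2800617) = 2.8305272

2.83053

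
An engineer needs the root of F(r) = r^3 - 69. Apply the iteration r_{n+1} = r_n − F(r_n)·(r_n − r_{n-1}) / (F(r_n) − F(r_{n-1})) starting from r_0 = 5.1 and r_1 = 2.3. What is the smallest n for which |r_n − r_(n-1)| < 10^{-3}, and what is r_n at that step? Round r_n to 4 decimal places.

n = 7, r_n = 4.1016

F(5.1) = 63.651000, F(2.3) = -56.833000
r_2 = 2.300000 − (-56.833000)·(-2.800000)/(-120.484000) = 3.620776;  |Δ| = 1.320776
F(3.620776) = -21.531550
r_3 = 3.620776 − (-21.531550)·(1.320776)/(35.301450) = 4.426362;  |Δ| = 0.805586
F(4.426362) = 17.724318
r_4 = 4.426362 − 17.724318·(0.805586)/(39.255869) = 4.062634;  |Δ| = 0.363728
F(4.062634) = -1.946237
r_5 = 4.062634 − (-1.946237)·(-0.363728)/(-19.670555) = 4.098622;  |Δ| = 0.035988
F(4.098622) = -0.148467
r_6 = 4.098622 − (-0.148467)·(0.035988)/(1.797770) = 4.101594;  |Δ| = 0.002972
F(4.101594) = 0.001420
r_7 = 4.101594 − 0.001420·(0.002972)/(0.149887) = 4.101566;  |Δ| = 0.000028
|r_7 − r_6| = 0.000028 < 10^{-3}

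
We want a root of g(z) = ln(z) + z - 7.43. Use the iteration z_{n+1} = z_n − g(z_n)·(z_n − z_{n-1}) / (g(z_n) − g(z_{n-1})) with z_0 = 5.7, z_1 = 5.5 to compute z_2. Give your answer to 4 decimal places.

g(5.7) = 0.010466, g(5.5) = -0.225252
z_2 = 5.500000 − (-0.225252)·(5.500000 − 5.700000) / (-0.225252 − 0.010466) = 5.500000 − (0.045050)/(-0.235718) = 5.691120

5.6911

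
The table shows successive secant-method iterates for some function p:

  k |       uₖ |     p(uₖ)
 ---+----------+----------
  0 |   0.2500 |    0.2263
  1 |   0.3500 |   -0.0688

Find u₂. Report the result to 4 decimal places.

0.3267

u₂ = 0.3500 − (-0.0688)·(0.3500 − 0.2500) / (-0.0688 − 0.2263)
   = 0.3500 − (-0.006880)/(-0.295100) = 0.326686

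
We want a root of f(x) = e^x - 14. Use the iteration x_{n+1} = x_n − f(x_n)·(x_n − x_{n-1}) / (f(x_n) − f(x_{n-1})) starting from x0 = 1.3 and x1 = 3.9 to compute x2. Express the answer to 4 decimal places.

1.8873

f(1.3) = -10.330703, f(3.9) = 35.402449
x2 = 3.900000 − 35.402449·(3.900000 − 1.300000) / (35.402449 − (-10.330703)) = 3.900000 − (92.046368)/(45.733152) = 1.887316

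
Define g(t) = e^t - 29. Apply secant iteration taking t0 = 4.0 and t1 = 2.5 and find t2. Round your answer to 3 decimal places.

3.095

g(4.0) = 25.59815, g(2.5) = -16.81751
t2 = 2.50000 − (-16.81751)·(2.50000 − 4.00000) / (-16.81751 − 25.59815) = 2.50000 − (25.22626)/(-42.41566) = 3.09474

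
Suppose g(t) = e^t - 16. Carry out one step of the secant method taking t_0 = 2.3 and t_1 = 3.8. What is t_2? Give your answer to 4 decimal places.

g(2.3) = -6.025818, g(3.8) = 28.701184
t_2 = 3.800000 − 28.701184·(3.800000 − 2.300000) / (28.701184 − (-6.025818)) = 3.800000 − (43.051777)/(34.727002) = 2.560279

2.5603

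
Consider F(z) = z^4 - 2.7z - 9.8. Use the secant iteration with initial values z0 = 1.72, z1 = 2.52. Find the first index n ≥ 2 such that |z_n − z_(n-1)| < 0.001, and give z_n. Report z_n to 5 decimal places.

n = 6, z_n = 1.97206

F(1.72) = -5.6918694, F(2.52) = 23.7235802
z2 = 2.5200000 − 23.7235802·(0.8000000)/(29.4154496) = 1.8747995;  |Δ| = 0.6452005
F(1.8747995) = -2.5076264
z3 = 1.8747995 − (-2.5076264)·(-0.6452005)/(-26.2312065) = 1.9364787;  |Δ| = 0.0616793
F(1.9364787) = -0.9663684
z4 = 1.9364787 − (-0.9663684)·(0.0616793)/(1.5412579) = 1.9751516;  |Δ| = 0.0386729
F(1.9751516) = 0.0866390
z5 = 1.9751516 − 0.0866390·(0.0386729)/(1.0530075) = 1.9719697;  |Δ| = 0.0031819
F(1.9719697) = -0.0026062
z6 = 1.9719697 − (-0.0026062)·(-0.0031819)/(-0.0892452) = 1.9720626;  |Δ| = 0.0000929
|z6 − z5| = 0.0000929 < 0.001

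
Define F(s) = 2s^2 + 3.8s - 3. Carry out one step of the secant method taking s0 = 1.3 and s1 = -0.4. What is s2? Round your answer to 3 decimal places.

F(1.3) = 5.32000, F(-0.4) = -4.20000
s2 = -0.40000 − (-4.20000)·(-0.40000 − 1.30000) / (-4.20000 − 5.32000) = -0.40000 − (7.14000)/(-9.52000) = 0.35000

0.350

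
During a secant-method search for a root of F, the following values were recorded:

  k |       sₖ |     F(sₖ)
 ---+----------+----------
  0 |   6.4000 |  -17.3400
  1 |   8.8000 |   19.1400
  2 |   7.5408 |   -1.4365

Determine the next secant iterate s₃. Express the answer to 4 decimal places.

s₃ = 7.5408 − (-1.4365)·(7.5408 − 8.8000) / (-1.4365 − 19.1400)
   = 7.5408 − (1.808841)/(-20.576500) = 7.628708

7.6287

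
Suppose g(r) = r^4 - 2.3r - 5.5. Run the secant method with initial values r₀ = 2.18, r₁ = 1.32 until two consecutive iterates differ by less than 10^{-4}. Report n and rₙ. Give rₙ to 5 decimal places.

n = 7, rₙ = 1.75758

g(2.18) = 12.0713058, g(1.32) = -5.5000422
r₂ = 1.3200000 − (-5.5000422)·(-0.8600000)/(-17.5713480) = 1.5891903;  |Δ| = 0.2691903
g(1.5891903) = -2.7768572
r₃ = 1.5891903 − (-2.7768572)·(0.2691903)/(2.7231851) = 1.8636861;  |Δ| = 0.2744958
g(1.8636861) = 2.2775156
r₄ = 1.8636861 − 2.2775156·(0.2744958)/(5.0543728) = 1.7399975;  |Δ| = 0.1236887
g(1.7399975) = -0.3356855
r₅ = 1.7399975 − (-0.3356855)·(-0.1236887)/(-2.6132011) = 1.7558862;  |Δ| = 0.0158887
g(1.7558862) = -0.0328080
r₆ = 1.7558862 − (-0.0328080)·(0.0158887)/(0.3028775) = 1.7576073;  |Δ| = 0.0017211
g(1.7576073) = 0.0005577
r₇ = 1.7576073 − 0.0005577·(0.0017211)/(0.0333656) = 1.7575785;  |Δ| = 0.0000288
|r₇ − r₆| = 0.0000288 < 10^{-4}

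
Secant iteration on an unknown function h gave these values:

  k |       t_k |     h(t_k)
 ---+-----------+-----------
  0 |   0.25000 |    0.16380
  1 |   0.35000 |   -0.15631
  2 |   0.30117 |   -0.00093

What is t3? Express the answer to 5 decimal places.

t3 = 0.30117 − (-0.00093)·(0.30117 − 0.35000) / (-0.00093 − (-0.15631))
   = 0.30117 − (0.0000454)/(0.1553800) = 0.3008777

0.30088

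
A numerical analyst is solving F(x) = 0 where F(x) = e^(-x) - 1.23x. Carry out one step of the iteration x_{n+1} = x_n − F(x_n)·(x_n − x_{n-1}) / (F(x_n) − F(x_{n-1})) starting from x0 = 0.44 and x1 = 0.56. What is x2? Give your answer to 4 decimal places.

0.4960

F(0.44) = 0.102836, F(0.56) = -0.117591
x2 = 0.560000 − (-0.117591)·(0.560000 − 0.440000) / (-0.117591 − 0.102836) = 0.560000 − (-0.014111)/(-0.220427) = 0.495984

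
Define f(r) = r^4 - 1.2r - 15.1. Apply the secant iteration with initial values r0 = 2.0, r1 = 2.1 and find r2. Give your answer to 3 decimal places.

2.045

f(2.0) = -1.50000, f(2.1) = 1.82810
r2 = 2.10000 − 1.82810·(2.10000 − 2.00000) / (1.82810 − (-1.50000)) = 2.10000 − (0.18281)/(3.32810) = 2.04507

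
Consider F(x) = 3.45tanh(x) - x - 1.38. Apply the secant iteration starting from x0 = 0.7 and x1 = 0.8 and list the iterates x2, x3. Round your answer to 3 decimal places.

0.695, 0.696

F(0.7) = 0.00507, F(0.8) = 0.11093
x2 = 0.80000 − 0.11093·(0.80000 − 0.70000) / (0.11093 − 0.00507) = 0.80000 − (0.01109)/(0.10586) = 0.69521
F(0.69521) = -0.00066
x3 = 0.69521 − (-0.00066)·(0.69521 − 0.80000) / (-0.00066 − 0.11093) = 0.69521 − (0.00007)/(-0.11159) = 0.69583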